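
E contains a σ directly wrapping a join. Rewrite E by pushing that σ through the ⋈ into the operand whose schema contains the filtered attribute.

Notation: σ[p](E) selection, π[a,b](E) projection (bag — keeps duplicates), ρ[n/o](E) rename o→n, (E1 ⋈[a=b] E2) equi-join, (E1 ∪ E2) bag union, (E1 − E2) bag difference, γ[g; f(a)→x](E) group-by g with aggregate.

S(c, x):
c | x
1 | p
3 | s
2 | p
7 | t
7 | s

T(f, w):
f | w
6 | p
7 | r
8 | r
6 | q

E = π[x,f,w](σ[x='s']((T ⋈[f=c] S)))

σ filters on x, owned by the right side.
E' = π[x,f,w]((T ⋈[f=c] σ[x='s'](S)))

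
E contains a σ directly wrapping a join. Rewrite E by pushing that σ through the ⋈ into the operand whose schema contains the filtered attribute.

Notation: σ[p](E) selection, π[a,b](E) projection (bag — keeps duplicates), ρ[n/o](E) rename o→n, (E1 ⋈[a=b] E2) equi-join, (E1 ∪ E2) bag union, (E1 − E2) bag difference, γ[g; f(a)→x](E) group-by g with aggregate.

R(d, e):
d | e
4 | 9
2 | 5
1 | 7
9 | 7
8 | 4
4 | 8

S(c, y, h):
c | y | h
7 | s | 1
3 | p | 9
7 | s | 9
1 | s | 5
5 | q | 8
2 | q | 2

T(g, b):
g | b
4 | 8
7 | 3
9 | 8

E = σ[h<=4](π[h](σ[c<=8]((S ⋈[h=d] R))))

σ filters on c, owned by the left side.
E' = σ[h<=4](π[h]((σ[c<=8](S) ⋈[h=d] R)))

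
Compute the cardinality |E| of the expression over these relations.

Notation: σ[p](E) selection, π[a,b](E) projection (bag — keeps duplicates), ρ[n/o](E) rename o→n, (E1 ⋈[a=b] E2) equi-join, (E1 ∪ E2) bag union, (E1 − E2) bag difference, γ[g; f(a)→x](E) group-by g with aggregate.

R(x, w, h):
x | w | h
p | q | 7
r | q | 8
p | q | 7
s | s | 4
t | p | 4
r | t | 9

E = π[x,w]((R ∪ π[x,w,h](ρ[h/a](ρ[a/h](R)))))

Subexpression sizes:
  R → 6
  R → 6
  ρ[a/h](R) → 6
  ρ[h/a](ρ[a/h](R)) → 6
  π[x,w,h](ρ[h/a](ρ[a/h](R))) → 6
  (R ∪ π[x,w,h](ρ[h/a](ρ[a/h](R)))) → 12
  π[x,w]((R ∪ π[x,w,h](ρ[h/a](ρ[a/h](R))))) → 12

|E| = 12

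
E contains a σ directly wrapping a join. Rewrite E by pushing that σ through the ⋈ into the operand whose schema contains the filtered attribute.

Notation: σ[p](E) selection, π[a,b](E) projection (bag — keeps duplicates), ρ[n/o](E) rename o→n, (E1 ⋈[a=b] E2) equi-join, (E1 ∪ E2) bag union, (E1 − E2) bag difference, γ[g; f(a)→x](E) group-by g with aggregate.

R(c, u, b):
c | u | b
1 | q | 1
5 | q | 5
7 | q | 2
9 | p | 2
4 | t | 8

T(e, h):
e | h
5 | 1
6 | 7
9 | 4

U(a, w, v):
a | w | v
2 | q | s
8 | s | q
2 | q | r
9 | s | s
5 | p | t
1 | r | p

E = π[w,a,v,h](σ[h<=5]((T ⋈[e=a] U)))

σ filters on h, owned by the left side.
E' = π[w,a,v,h]((σ[h<=5](T) ⋈[e=a] U))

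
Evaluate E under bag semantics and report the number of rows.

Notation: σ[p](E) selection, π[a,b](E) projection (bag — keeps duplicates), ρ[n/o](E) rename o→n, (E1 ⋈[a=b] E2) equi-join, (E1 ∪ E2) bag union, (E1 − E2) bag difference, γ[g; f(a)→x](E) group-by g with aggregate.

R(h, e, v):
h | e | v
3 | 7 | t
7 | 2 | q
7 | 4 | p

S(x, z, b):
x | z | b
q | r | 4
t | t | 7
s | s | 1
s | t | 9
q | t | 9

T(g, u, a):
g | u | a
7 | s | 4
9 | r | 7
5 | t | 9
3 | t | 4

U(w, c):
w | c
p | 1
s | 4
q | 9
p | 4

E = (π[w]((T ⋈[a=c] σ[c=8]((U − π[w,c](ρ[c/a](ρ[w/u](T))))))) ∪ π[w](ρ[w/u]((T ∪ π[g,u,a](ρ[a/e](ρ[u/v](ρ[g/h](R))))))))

Subexpression sizes:
  T → 4
  U → 4
  T → 4
  ρ[w/u](T) → 4
  ρ[c/a](ρ[w/u](T)) → 4
  π[w,c](ρ[c/a](ρ[w/u](T))) → 4
  (U − π[w,c](ρ[c/a](ρ[w/u](T)))) → 3
  σ[c=8]((U − π[w,c](ρ[c/a](ρ[w/u](T))))) → 0
  (T ⋈[a=c] σ[c=8]((U − π[w,c](ρ[c/a](ρ[w/u](T)))))) → 0
  π[w]((T ⋈[a=c] σ[c=8]((U − π[w,c](ρ[c/a](ρ[w/u](T))))))) → 0
  T → 4
  R → 3
  ρ[g/h](R) → 3
  ρ[u/v](ρ[g/h](R)) → 3
  ρ[a/e](ρ[u/v](ρ[g/h](R))) → 3
  π[g,u,a](ρ[a/e](ρ[u/v](ρ[g/h](R)))) → 3
  (T ∪ π[g,u,a](ρ[a/e](ρ[u/v](ρ[g/h](R))))) → 7
  ρ[w/u]((T ∪ π[g,u,a](ρ[a/e](ρ[u/v](ρ[g/h](R)))))) → 7
  π[w](ρ[w/u]((T ∪ π[g,u,a](ρ[a/e](ρ[u/v](ρ[g/h](R))))))) → 7
  (π[w]((T ⋈[a=c] σ[c=8]((U − π[w,c](ρ[c/a](ρ[w/u](T))))))) ∪ π[w](ρ[w/u]((T ∪ π[g,u,a](ρ[a/e](ρ[u/v](ρ[g/h](R)))))))) → 7

|E| = 7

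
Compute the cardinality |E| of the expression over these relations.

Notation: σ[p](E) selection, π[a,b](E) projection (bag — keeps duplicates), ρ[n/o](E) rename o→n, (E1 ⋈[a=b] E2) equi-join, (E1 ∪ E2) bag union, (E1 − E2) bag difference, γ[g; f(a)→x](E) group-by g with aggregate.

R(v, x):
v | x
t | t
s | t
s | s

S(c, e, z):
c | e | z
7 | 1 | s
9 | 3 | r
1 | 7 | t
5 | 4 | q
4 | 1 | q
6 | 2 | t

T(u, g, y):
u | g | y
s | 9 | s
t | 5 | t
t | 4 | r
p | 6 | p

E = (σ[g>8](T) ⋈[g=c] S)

Subexpression sizes:
  T → 4
  σ[g>8](T) → 1
  S → 6
  (σ[g>8](T) ⋈[g=c] S) → 1

|E| = 1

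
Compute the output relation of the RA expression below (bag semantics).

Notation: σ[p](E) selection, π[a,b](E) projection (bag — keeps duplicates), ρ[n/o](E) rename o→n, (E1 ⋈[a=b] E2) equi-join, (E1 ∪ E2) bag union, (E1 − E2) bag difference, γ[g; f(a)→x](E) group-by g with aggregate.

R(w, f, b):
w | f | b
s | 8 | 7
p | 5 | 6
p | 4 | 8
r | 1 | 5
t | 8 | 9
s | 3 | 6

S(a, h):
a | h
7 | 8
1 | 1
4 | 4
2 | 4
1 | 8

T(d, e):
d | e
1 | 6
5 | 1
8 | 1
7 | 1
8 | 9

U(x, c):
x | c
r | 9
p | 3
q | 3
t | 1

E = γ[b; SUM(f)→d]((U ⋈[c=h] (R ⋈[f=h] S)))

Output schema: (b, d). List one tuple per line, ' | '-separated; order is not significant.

Per-node cardinality:
  U → 4
  R → 6
  S → 5
  (R ⋈[f=h] S) → 7
  (U ⋈[c=h] (R ⋈[f=h] S)) → 1
  γ[b; SUM(f)→d]((U ⋈[c=h] (R ⋈[f=h] S))) → 1

== RESULT ==
b | d
5 | 1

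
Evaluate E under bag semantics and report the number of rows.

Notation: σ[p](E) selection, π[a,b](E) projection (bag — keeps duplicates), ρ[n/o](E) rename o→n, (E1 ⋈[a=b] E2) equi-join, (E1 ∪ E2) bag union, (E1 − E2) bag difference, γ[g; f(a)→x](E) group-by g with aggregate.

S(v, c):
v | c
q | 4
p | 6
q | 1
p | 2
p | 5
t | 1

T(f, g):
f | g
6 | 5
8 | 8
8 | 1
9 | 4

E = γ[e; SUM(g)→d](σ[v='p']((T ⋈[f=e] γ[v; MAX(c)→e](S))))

Stepwise |·|:
  T → 4
  S → 6
  γ[v; MAX(c)→e](S) → 3
  (T ⋈[f=e] γ[v; MAX(c)→e](S)) → 1
  σ[v='p']((T ⋈[f=e] γ[v; MAX(c)→e](S))) → 1
  γ[e; SUM(g)→d](σ[v='p']((T ⋈[f=e] γ[v; MAX(c)→e](S)))) → 1

|E| = 1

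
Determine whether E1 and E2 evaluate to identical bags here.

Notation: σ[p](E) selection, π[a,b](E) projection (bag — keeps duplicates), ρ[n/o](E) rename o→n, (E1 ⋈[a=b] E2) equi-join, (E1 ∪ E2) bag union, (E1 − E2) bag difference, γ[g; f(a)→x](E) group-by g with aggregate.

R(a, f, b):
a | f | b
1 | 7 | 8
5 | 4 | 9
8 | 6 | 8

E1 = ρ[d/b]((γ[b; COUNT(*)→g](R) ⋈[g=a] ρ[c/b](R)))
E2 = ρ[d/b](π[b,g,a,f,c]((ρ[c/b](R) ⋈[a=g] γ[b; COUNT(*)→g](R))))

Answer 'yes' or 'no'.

E1 row counts bottom-up:
  R → 3
  γ[b; COUNT(*)→g](R) → 2
  R → 3
  ρ[c/b](R) → 3
  (γ[b; COUNT(*)→g](R) ⋈[g=a] ρ[c/b](R)) → 1
  ρ[d/b]((γ[b; COUNT(*)→g](R) ⋈[g=a] ρ[c/b](R))) → 1
E2 row counts bottom-up:
  R → 3
  ρ[c/b](R) → 3
  R → 3
  γ[b; COUNT(*)→g](R) → 2
  (ρ[c/b](R) ⋈[a=g] γ[b; COUNT(*)→g](R)) → 1
  π[b,g,a,f,c]((ρ[c/b](R) ⋈[a=g] γ[b; COUNT(*)→g](R))) → 1
  ρ[d/b](π[b,g,a,f,c]((ρ[c/b](R) ⋈[a=g] γ[b; COUNT(*)→g](R)))) → 1

E1 and E2 produce the same multiset:
d | g | a | f | c
9 | 1 | 1 | 7 | 8

yes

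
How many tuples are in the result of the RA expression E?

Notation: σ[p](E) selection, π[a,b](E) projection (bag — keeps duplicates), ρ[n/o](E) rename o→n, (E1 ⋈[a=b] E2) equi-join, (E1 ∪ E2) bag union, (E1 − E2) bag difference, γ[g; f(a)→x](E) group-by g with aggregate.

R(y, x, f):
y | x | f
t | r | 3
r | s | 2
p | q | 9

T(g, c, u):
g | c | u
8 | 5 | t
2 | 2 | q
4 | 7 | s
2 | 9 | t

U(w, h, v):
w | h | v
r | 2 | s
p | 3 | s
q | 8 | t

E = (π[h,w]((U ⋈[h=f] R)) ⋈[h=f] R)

Stepwise |·|:
  U → 3
  R → 3
  (U ⋈[h=f] R) → 2
  π[h,w]((U ⋈[h=f] R)) → 2
  R → 3
  (π[h,w]((U ⋈[h=f] R)) ⋈[h=f] R) → 2

|E| = 2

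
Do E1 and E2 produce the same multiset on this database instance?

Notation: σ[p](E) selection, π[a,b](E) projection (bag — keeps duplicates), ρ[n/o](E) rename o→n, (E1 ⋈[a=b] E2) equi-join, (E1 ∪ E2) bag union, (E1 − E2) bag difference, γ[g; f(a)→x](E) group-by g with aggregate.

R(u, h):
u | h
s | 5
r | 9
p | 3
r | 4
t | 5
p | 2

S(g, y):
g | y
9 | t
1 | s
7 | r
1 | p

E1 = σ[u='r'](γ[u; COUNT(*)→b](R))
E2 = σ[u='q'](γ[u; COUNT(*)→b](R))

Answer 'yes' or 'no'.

E1 per-node cardinality:
  R → 6
  γ[u; COUNT(*)→b](R) → 4
  σ[u='r'](γ[u; COUNT(*)→b](R)) → 1
E2 per-node cardinality:
  R → 6
  γ[u; COUNT(*)→b](R) → 4
  σ[u='q'](γ[u; COUNT(*)→b](R)) → 0

E1 result:
u | b
r | 2
E2 result:
u | b
(0 rows)
Witness: ('r', 2) appears 1× in E1 but 0× in E2.

no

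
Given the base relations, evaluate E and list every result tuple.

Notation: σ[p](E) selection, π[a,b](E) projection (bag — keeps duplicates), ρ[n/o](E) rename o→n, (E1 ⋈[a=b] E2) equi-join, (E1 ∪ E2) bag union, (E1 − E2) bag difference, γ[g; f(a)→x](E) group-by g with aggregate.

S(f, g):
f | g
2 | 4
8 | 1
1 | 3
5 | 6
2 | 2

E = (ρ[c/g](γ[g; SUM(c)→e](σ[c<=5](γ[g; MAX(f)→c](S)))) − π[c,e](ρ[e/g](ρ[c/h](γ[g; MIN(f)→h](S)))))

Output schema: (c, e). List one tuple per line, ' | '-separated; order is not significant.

Stepwise |·|:
  S → 5
  γ[g; MAX(f)→c](S) → 5
  σ[c<=5](γ[g; MAX(f)→c](S)) → 4
  γ[g; SUM(c)→e](σ[c<=5](γ[g; MAX(f)→c](S))) → 4
  ρ[c/g](γ[g; SUM(c)→e](σ[c<=5](γ[g; MAX(f)→c](S)))) → 4
  S → 5
  γ[g; MIN(f)→h](S) → 5
  ρ[c/h](γ[g; MIN(f)→h](S)) → 5
  ρ[e/g](ρ[c/h](γ[g; MIN(f)→h](S))) → 5
  π[c,e](ρ[e/g](ρ[c/h](γ[g; MIN(f)→h](S)))) → 5
  (ρ[c/g](γ[g; SUM(c)→e](σ[c<=5](γ[g; MAX(f)→c](S)))) − π[c,e](ρ[e/g](ρ[c/h](γ[g; MIN(f)→h](S))))) → 3

== RESULT ==
c | e
3 | 1
4 | 2
6 | 5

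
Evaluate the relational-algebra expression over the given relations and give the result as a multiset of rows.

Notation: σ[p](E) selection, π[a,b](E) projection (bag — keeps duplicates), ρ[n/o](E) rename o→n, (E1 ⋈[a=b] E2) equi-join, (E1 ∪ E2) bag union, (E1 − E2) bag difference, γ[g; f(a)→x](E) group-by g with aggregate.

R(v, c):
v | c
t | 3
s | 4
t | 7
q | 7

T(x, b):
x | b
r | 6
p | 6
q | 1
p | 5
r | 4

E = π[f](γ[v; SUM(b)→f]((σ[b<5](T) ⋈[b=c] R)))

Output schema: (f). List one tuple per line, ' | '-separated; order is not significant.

Per-node cardinality:
  T → 5
  σ[b<5](T) → 2
  R → 4
  (σ[b<5](T) ⋈[b=c] R) → 1
  γ[v; SUM(b)→f]((σ[b<5](T) ⋈[b=c] R)) → 1
  π[f](γ[v; SUM(b)→f]((σ[b<5](T) ⋈[b=c] R))) → 1

== RESULT ==
f
4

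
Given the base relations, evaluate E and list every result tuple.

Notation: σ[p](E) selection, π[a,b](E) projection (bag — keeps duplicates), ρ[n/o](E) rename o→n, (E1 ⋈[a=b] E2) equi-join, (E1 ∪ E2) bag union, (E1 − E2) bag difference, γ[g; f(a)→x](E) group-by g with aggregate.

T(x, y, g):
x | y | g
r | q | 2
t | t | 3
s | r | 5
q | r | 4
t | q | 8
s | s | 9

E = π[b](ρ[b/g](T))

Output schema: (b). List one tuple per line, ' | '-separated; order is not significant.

Row counts bottom-up:
  T → 6
  ρ[b/g](T) → 6
  π[b](ρ[b/g](T)) → 6

== RESULT ==
b
2
3
4
5
8
9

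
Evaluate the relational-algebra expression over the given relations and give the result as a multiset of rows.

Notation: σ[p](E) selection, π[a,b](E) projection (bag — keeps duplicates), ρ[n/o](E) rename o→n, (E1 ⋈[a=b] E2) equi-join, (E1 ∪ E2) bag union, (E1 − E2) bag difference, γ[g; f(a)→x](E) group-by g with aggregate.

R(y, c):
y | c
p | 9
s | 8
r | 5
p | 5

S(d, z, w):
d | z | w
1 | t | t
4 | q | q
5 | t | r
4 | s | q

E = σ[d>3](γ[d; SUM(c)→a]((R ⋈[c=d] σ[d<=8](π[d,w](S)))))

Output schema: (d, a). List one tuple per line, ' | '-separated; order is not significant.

Row counts bottom-up:
  R → 4
  S → 4
  π[d,w](S) → 4
  σ[d<=8](π[d,w](S)) → 4
  (R ⋈[c=d] σ[d<=8](π[d,w](S))) → 2
  γ[d; SUM(c)→a]((R ⋈[c=d] σ[d<=8](π[d,w](S)))) → 1
  σ[d>3](γ[d; SUM(c)→a]((R ⋈[c=d] σ[d<=8](π[d,w](S))))) → 1

== RESULT ==
d | a
5 | 10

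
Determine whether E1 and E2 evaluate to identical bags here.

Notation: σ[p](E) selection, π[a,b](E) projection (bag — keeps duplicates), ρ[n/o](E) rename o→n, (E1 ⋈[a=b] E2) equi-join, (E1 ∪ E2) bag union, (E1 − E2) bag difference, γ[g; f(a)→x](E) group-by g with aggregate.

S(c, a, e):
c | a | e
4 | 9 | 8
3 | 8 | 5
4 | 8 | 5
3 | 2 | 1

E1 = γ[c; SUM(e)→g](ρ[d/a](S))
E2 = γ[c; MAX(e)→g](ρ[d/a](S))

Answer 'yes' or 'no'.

E1 per-node cardinality:
  S → 4
  ρ[d/a](S) → 4
  γ[c; SUM(e)→g](ρ[d/a](S)) → 2
E2 per-node cardinality:
  S → 4
  ρ[d/a](S) → 4
  γ[c; MAX(e)→g](ρ[d/a](S)) → 2

E1 result:
c | g
3 | 6
4 | 13
E2 result:
c | g
3 | 5
4 | 8
Witness: (3, 5) appears 0× in E1 but 1× in E2.

no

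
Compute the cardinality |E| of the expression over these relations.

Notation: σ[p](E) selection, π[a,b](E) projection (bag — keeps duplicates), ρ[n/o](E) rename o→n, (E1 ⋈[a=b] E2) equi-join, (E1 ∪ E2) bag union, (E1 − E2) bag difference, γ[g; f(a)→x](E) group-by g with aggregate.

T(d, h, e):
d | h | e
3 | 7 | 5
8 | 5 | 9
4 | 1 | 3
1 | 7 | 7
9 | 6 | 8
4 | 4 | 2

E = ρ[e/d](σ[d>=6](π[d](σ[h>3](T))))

Stepwise |·|:
  T → 6
  σ[h>3](T) → 5
  π[d](σ[h>3](T)) → 5
  σ[d>=6](π[d](σ[h>3](T))) → 2
  ρ[e/d](σ[d>=6](π[d](σ[h>3](T)))) → 2

|E| = 2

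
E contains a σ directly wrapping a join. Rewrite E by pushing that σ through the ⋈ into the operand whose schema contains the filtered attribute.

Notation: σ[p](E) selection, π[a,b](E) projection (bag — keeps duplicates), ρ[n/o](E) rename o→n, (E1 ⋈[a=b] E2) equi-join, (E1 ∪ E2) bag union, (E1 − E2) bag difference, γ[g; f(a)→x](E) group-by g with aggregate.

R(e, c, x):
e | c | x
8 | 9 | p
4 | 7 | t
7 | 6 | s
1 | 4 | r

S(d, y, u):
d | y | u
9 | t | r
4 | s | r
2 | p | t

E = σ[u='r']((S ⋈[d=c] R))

σ filters on u, owned by the left side.
E' = (σ[u='r'](S) ⋈[d=c] R)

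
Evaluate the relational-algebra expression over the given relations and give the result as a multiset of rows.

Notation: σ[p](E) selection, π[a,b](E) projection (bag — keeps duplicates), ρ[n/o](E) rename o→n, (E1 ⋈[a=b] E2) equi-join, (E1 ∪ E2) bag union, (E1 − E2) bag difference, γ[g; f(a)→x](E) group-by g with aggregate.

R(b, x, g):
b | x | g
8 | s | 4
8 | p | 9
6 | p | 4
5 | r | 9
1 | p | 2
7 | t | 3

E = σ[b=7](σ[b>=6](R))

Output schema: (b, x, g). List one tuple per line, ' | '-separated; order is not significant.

Stepwise |·|:
  R → 6
  σ[b>=6](R) → 4
  σ[b=7](σ[b>=6](R)) → 1

== RESULT ==
b | x | g
7 | t | 3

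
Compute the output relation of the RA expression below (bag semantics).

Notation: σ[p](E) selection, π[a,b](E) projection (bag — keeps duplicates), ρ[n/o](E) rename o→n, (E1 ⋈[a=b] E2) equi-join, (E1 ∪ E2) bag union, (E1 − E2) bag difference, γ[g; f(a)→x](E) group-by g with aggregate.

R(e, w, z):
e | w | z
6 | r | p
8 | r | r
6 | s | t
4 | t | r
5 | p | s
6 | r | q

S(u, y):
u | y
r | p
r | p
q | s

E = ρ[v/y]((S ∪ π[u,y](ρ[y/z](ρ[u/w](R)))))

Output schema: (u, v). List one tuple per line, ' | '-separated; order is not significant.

Subexpression sizes:
  S → 3
  R → 6
  ρ[u/w](R) → 6
  ρ[y/z](ρ[u/w](R)) → 6
  π[u,y](ρ[y/z](ρ[u/w](R))) → 6
  (S ∪ π[u,y](ρ[y/z](ρ[u/w](R)))) → 9
  ρ[v/y]((S ∪ π[u,y](ρ[y/z](ρ[u/w](R))))) → 9

== RESULT ==
u | v
p | s
q | s
r | p
r | p
r | p
r | q
r | r
s | t
t | r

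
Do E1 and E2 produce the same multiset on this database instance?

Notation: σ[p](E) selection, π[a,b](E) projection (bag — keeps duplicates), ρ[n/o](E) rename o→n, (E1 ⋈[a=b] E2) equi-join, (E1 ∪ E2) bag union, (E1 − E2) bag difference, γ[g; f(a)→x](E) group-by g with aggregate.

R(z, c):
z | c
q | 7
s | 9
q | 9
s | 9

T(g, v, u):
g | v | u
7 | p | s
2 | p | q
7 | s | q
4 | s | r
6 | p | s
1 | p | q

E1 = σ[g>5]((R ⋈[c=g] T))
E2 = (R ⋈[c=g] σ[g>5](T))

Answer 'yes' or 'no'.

E1 stepwise |·|:
  R → 4
  T → 6
  (R ⋈[c=g] T) → 2
  σ[g>5]((R ⋈[c=g] T)) → 2
E2 stepwise |·|:
  R → 4
  T → 6
  σ[g>5](T) → 3
  (R ⋈[c=g] σ[g>5](T)) → 2

E1 and E2 produce the same multiset:
z | c | g | v | u
q | 7 | 7 | p | s
q | 7 | 7 | s | q

yes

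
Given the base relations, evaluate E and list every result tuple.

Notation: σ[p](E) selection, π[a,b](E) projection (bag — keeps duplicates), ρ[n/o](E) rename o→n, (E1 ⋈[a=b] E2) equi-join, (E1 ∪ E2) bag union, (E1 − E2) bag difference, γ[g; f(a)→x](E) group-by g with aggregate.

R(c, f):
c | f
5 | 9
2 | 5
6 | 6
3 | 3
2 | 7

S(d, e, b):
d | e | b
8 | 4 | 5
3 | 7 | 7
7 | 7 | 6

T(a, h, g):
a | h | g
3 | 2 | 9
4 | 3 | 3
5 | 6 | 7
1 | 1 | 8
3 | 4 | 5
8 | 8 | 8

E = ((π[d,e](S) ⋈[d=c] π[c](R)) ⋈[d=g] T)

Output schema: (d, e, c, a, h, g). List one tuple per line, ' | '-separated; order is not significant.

Subexpression sizes:
  S → 3
  π[d,e](S) → 3
  R → 5
  π[c](R) → 5
  (π[d,e](S) ⋈[d=c] π[c](R)) → 1
  T → 6
  ((π[d,e](S) ⋈[d=c] π[c](R)) ⋈[d=g] T) → 1

== RESULT ==
d | e | c | a | h | g
3 | 7 | 3 | 4 | 3 | 3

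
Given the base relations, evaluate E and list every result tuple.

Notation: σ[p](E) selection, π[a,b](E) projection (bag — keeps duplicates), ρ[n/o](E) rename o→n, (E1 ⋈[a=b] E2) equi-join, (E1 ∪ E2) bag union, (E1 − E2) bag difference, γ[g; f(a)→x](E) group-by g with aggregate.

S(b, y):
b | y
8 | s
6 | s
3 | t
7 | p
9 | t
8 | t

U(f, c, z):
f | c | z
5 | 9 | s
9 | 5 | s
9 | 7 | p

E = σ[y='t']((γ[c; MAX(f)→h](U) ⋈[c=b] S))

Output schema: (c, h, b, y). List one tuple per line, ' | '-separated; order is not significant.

Subexpression sizes:
  U → 3
  γ[c; MAX(f)→h](U) → 3
  S → 6
  (γ[c; MAX(f)→h](U) ⋈[c=b] S) → 2
  σ[y='t']((γ[c; MAX(f)→h](U) ⋈[c=b] S)) → 1

== RESULT ==
c | h | b | y
9 | 5 | 9 | t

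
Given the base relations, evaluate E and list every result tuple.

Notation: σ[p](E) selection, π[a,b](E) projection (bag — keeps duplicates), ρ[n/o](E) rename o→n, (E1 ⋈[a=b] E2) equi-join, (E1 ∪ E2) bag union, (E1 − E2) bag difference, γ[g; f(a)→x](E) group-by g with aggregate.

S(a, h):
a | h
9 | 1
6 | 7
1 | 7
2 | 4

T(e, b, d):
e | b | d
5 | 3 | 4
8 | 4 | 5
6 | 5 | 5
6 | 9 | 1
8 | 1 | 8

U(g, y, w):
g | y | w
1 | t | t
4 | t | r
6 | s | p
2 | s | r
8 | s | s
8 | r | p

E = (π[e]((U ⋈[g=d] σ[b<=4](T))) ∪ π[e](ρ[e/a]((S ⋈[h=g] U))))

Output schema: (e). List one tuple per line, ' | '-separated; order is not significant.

Row counts bottom-up:
  U → 6
  T → 5
  σ[b<=4](T) → 3
  (U ⋈[g=d] σ[b<=4](T)) → 3
  π[e]((U ⋈[g=d] σ[b<=4](T))) → 3
  S → 4
  U → 6
  (S ⋈[h=g] U) → 2
  ρ[e/a]((S ⋈[h=g] U)) → 2
  π[e](ρ[e/a]((S ⋈[h=g] U))) → 2
  (π[e]((U ⋈[g=d] σ[b<=4](T))) ∪ π[e](ρ[e/a]((S ⋈[h=g] U)))) → 5

== RESULT ==
e
2
5
8
8
9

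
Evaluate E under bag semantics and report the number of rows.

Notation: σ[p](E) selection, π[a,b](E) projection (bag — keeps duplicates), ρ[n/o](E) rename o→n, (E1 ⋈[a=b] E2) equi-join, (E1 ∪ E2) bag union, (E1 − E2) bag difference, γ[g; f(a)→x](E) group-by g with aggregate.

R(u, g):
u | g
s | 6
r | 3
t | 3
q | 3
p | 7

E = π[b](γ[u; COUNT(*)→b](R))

Subexpression sizes:
  R → 5
  γ[u; COUNT(*)→b](R) → 5
  π[b](γ[u; COUNT(*)→b](R)) → 5

|E| = 5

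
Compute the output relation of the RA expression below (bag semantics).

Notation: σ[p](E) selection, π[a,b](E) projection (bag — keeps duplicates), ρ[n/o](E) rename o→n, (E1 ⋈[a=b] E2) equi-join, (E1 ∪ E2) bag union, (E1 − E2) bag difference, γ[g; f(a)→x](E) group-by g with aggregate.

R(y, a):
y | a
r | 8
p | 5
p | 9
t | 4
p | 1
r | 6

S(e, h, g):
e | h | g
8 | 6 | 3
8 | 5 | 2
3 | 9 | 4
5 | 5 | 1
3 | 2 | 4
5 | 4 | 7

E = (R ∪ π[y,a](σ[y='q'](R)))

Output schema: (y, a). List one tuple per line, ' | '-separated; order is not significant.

Stepwise |·|:
  R → 6
  R → 6
  σ[y='q'](R) → 0
  π[y,a](σ[y='q'](R)) → 0
  (R ∪ π[y,a](σ[y='q'](R))) → 6

== RESULT ==
y | a
p | 1
p | 5
p | 9
r | 6
r | 8
t | 4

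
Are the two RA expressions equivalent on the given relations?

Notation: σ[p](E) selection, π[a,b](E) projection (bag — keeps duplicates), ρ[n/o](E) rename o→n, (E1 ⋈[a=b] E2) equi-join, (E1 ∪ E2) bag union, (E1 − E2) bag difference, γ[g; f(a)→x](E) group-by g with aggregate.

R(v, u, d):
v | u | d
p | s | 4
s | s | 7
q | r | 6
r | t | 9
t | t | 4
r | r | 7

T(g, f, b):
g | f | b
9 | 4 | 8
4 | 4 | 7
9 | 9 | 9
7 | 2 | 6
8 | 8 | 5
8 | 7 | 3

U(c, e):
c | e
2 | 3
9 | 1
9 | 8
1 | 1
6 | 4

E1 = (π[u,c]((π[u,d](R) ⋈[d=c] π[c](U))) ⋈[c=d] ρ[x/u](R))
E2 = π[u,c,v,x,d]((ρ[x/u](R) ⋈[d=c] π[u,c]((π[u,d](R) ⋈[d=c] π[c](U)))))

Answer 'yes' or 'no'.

E1 stepwise |·|:
  R → 6
  π[u,d](R) → 6
  U → 5
  π[c](U) → 5
  (π[u,d](R) ⋈[d=c] π[c](U)) → 3
  π[u,c]((π[u,d](R) ⋈[d=c] π[c](U))) → 3
  R → 6
  ρ[x/u](R) → 6
  (π[u,c]((π[u,d](R) ⋈[d=c] π[c](U))) ⋈[c=d] ρ[x/u](R)) → 3
E2 stepwise |·|:
  R → 6
  ρ[x/u](R) → 6
  R → 6
  π[u,d](R) → 6
  U → 5
  π[c](U) → 5
  (π[u,d](R) ⋈[d=c] π[c](U)) → 3
  π[u,c]((π[u,d](R) ⋈[d=c] π[c](U))) → 3
  (ρ[x/u](R) ⋈[d=c] π[u,c]((π[u,d](R) ⋈[d=c] π[c](U)))) → 3
  π[u,c,v,x,d]((ρ[x/u](R) ⋈[d=c] π[u,c]((π[u,d](R) ⋈[d=c] π[c](U))))) → 3

E1 and E2 produce the same multiset:
u | c | v | x | d
r | 6 | q | r | 6
t | 9 | r | t | 9
t | 9 | r | t | 9

yes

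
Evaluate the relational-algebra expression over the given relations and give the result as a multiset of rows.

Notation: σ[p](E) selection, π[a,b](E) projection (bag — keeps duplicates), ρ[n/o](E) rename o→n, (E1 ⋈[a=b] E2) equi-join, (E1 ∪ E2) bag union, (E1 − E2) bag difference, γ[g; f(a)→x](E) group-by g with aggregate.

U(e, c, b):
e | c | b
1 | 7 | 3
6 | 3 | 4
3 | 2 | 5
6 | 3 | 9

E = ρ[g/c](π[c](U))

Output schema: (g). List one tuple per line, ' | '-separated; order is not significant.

Row counts bottom-up:
  U → 4
  π[c](U) → 4
  ρ[g/c](π[c](U)) → 4

== RESULT ==
g
2
3
3
7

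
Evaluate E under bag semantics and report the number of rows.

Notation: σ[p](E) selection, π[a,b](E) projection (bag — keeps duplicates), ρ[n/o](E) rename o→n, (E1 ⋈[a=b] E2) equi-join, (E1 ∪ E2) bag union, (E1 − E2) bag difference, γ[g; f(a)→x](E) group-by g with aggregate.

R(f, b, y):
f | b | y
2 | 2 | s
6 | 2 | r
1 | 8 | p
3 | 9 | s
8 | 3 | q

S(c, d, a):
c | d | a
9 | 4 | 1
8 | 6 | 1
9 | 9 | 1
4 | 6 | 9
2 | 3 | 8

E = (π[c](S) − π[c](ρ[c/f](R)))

Stepwise |·|:
  S → 5
  π[c](S) → 5
  R → 5
  ρ[c/f](R) → 5
  π[c](ρ[c/f](R)) → 5
  (π[c](S) − π[c](ρ[c/f](R))) → 3

|E| = 3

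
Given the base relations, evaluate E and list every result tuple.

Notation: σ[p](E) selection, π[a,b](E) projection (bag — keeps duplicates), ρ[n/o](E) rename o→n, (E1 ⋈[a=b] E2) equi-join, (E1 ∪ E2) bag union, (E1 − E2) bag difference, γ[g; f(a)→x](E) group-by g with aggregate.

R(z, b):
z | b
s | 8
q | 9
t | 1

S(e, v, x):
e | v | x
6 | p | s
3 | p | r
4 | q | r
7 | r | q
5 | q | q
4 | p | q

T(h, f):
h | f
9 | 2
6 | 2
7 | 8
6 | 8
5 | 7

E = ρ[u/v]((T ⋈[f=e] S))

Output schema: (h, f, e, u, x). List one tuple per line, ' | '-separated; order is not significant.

Per-node cardinality:
  T → 5
  S → 6
  (T ⋈[f=e] S) → 1
  ρ[u/v]((T ⋈[f=e] S)) → 1

== RESULT ==
h | f | e | u | x
5 | 7 | 7 | r | q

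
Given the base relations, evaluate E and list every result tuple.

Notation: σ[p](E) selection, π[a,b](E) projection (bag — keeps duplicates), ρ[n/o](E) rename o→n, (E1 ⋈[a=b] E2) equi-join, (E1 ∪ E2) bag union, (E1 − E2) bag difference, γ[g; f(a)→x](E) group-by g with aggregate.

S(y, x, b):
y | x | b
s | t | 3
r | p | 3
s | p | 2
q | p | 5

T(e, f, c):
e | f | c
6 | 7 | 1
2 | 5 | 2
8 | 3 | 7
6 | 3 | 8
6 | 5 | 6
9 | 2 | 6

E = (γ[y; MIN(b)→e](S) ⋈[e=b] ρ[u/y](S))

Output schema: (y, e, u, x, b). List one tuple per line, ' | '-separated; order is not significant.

Per-node cardinality:
  S → 4
  γ[y; MIN(b)→e](S) → 3
  S → 4
  ρ[u/y](S) → 4
  (γ[y; MIN(b)→e](S) ⋈[e=b] ρ[u/y](S)) → 4

== RESULT ==
y | e | u | x | b
q | 5 | q | p | 5
r | 3 | r | p | 3
r | 3 | s | t | 3
s | 2 | s | p | 2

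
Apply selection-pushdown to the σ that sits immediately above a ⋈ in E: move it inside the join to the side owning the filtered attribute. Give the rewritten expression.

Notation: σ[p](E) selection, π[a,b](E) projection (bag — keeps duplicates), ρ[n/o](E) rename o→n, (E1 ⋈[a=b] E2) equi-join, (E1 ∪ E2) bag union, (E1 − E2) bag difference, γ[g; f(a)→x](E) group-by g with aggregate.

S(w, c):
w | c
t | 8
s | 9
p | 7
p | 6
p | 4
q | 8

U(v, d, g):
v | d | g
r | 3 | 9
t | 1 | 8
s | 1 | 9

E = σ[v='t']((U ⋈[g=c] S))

σ filters on v, owned by the left side.
E' = (σ[v='t'](U) ⋈[g=c] S)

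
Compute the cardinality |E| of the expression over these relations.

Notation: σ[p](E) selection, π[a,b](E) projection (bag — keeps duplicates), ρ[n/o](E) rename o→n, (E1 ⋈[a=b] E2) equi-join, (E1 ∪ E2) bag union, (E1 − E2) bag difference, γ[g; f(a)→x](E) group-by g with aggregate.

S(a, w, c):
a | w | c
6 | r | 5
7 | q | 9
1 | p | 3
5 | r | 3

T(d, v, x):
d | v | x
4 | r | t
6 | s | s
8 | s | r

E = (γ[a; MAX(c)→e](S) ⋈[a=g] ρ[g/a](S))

Row counts bottom-up:
  S → 4
  γ[a; MAX(c)→e](S) → 4
  S → 4
  ρ[g/a](S) → 4
  (γ[a; MAX(c)→e](S) ⋈[a=g] ρ[g/a](S)) → 4

|E| = 4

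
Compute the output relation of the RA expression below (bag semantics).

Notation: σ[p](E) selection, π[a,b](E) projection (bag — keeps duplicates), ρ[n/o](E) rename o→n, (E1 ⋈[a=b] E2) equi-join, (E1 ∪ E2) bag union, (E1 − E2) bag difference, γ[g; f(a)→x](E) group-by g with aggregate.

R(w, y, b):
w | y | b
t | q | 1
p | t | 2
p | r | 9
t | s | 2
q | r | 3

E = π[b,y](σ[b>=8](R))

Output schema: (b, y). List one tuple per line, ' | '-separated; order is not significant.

Row counts bottom-up:
  R → 5
  σ[b>=8](R) → 1
  π[b,y](σ[b>=8](R)) → 1

== RESULT ==
b | y
9 | r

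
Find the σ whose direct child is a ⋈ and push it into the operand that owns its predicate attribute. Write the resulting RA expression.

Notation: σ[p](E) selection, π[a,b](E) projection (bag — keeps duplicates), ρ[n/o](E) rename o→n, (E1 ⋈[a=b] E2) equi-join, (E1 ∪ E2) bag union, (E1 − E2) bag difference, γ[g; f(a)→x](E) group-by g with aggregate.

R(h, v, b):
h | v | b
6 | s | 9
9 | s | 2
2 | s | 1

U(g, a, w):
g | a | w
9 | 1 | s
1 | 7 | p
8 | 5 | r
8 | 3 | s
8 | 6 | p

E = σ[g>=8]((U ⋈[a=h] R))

σ filters on g, owned by the left side.
E' = (σ[g>=8](U) ⋈[a=h] R)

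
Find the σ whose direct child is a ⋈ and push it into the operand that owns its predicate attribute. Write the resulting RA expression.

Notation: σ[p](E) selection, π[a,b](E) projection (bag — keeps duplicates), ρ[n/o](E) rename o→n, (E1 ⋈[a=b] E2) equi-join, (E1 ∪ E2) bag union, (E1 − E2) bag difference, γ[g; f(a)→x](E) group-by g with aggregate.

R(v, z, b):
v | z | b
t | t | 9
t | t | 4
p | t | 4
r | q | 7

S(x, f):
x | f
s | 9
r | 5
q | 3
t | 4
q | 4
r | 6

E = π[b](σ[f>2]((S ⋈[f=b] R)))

σ filters on f, owned by the left side.
E' = π[b]((σ[f>2](S) ⋈[f=b] R))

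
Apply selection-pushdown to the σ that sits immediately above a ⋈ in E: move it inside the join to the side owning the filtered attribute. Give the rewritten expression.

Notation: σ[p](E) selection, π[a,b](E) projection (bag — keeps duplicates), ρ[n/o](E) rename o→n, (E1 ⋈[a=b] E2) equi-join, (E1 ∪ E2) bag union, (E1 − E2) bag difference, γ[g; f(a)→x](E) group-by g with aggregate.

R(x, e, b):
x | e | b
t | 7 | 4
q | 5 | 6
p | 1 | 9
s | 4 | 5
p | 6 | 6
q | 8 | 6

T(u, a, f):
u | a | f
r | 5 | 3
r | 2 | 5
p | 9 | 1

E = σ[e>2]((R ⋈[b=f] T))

σ filters on e, owned by the left side.
E' = (σ[e>2](R) ⋈[b=f] T)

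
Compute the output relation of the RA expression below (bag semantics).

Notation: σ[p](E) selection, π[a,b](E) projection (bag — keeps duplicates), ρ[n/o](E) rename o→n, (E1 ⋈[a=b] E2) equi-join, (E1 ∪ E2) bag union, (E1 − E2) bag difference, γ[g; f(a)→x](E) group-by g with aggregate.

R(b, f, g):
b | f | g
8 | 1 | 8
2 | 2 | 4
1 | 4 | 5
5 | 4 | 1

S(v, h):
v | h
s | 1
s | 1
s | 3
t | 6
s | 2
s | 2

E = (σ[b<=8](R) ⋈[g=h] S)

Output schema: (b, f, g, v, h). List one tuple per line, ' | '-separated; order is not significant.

Stepwise |·|:
  R → 4
  σ[b<=8](R) → 4
  S → 6
  (σ[b<=8](R) ⋈[g=h] S) → 2

== RESULT ==
b | f | g | v | h
5 | 4 | 1 | s | 1
5 | 4 | 1 | s | 1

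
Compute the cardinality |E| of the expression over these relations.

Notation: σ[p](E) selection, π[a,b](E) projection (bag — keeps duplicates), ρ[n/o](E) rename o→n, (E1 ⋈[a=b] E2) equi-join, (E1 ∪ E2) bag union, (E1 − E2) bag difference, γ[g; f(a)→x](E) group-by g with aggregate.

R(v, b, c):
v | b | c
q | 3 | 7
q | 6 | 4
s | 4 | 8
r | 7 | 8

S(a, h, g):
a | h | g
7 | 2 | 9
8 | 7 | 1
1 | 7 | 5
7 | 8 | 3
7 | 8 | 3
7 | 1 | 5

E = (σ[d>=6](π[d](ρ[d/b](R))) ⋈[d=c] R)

Subexpression sizes:
  R → 4
  ρ[d/b](R) → 4
  π[d](ρ[d/b](R)) → 4
  σ[d>=6](π[d](ρ[d/b](R))) → 2
  R → 4
  (σ[d>=6](π[d](ρ[d/b](R))) ⋈[d=c] R) → 1

|E| = 1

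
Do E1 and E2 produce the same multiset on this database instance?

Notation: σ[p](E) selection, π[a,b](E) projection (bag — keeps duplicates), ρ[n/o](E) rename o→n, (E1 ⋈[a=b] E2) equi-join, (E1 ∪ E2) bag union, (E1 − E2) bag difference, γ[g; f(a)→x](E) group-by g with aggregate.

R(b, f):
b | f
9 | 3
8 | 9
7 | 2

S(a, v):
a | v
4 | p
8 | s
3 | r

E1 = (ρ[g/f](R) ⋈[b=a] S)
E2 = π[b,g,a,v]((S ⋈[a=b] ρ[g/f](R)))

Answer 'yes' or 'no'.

E1 per-node cardinality:
  R → 3
  ρ[g/f](R) → 3
  S → 3
  (ρ[g/f](R) ⋈[b=a] S) → 1
E2 per-node cardinality:
  S → 3
  R → 3
  ρ[g/f](R) → 3
  (S ⋈[a=b] ρ[g/f](R)) → 1
  π[b,g,a,v]((S ⋈[a=b] ρ[g/f](R))) → 1

E1 and E2 produce the same multiset:
b | g | a | v
8 | 9 | 8 | s

yes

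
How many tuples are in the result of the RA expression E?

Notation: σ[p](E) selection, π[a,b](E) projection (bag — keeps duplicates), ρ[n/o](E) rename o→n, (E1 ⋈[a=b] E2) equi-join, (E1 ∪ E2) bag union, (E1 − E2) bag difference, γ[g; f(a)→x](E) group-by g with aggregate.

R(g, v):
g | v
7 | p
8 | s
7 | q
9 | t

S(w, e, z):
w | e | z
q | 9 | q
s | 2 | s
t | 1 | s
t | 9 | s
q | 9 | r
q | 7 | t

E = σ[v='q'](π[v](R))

Row counts bottom-up:
  R → 4
  π[v](R) → 4
  σ[v='q'](π[v](R)) → 1

|E| = 1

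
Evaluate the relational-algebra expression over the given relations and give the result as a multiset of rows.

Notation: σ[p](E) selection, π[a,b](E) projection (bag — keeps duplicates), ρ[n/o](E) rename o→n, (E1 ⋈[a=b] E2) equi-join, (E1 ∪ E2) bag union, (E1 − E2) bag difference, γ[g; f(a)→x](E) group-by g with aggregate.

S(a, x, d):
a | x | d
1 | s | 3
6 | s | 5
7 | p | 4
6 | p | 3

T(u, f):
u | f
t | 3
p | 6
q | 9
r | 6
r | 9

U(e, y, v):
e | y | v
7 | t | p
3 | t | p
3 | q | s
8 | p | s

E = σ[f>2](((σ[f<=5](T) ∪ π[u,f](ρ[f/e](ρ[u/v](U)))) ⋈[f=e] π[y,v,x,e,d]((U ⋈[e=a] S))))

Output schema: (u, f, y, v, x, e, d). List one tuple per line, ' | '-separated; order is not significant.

Per-node cardinality:
  T → 5
  σ[f<=5](T) → 1
  U → 4
  ρ[u/v](U) → 4
  ρ[f/e](ρ[u/v](U)) → 4
  π[u,f](ρ[f/e](ρ[u/v](U))) → 4
  (σ[f<=5](T) ∪ π[u,f](ρ[f/e](ρ[u/v](U)))) → 5
  U → 4
  S → 4
  (U ⋈[e=a] S) → 1
  π[y,v,x,e,d]((U ⋈[e=a] S)) → 1
  ((σ[f<=5](T) ∪ π[u,f](ρ[f/e](ρ[u/v](U)))) ⋈[f=e] π[y,v,x,e,d]((U ⋈[e=a] S))) → 1
  σ[f>2](((σ[f<=5](T) ∪ π[u,f](ρ[f/e](ρ[u/v](U)))) ⋈[f=e] π[y,v,x,e,d]((U ⋈[e=a] S)))) → 1

== RESULT ==
u | f | y | v | x | e | d
p | 7 | t | p | p | 7 | 4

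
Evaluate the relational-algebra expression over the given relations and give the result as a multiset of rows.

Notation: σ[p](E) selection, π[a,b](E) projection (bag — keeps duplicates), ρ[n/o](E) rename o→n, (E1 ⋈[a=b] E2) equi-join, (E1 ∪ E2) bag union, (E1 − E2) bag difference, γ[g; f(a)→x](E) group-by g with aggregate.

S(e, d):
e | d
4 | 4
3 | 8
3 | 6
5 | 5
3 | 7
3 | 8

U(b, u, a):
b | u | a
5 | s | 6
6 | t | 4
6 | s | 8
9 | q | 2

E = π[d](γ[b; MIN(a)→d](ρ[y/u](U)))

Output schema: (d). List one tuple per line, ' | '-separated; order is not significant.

Subexpression sizes:
  U → 4
  ρ[y/u](U) → 4
  γ[b; MIN(a)→d](ρ[y/u](U)) → 3
  π[d](γ[b; MIN(a)→d](ρ[y/u](U))) → 3

== RESULT ==
d
2
4
6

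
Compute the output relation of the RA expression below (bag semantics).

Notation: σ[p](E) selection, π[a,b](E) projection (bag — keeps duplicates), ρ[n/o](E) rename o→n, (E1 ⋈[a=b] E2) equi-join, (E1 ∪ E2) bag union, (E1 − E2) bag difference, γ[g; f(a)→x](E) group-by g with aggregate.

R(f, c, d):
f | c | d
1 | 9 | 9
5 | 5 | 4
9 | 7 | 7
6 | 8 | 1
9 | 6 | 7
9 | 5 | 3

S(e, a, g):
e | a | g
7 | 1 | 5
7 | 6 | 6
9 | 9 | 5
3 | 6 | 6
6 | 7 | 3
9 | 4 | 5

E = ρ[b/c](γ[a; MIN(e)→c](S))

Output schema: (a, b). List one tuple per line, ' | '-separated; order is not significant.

Stepwise |·|:
  S → 6
  γ[a; MIN(e)→c](S) → 5
  ρ[b/c](γ[a; MIN(e)→c](S)) → 5

== RESULT ==
a | b
1 | 7
4 | 9
6 | 3
7 | 6
9 | 9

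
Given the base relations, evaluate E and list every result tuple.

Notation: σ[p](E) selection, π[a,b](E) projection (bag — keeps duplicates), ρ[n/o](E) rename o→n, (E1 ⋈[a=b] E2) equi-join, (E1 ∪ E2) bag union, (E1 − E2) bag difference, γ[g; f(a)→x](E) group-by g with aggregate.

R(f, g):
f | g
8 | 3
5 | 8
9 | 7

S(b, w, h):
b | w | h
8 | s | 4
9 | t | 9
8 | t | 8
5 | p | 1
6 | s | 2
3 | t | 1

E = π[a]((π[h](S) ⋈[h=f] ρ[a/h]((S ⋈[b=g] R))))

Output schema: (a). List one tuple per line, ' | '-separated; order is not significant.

Per-node cardinality:
  S → 6
  π[h](S) → 6
  S → 6
  R → 3
  (S ⋈[b=g] R) → 3
  ρ[a/h]((S ⋈[b=g] R)) → 3
  (π[h](S) ⋈[h=f] ρ[a/h]((S ⋈[b=g] R))) → 1
  π[a]((π[h](S) ⋈[h=f] ρ[a/h]((S ⋈[b=g] R)))) → 1

== RESULT ==
a
1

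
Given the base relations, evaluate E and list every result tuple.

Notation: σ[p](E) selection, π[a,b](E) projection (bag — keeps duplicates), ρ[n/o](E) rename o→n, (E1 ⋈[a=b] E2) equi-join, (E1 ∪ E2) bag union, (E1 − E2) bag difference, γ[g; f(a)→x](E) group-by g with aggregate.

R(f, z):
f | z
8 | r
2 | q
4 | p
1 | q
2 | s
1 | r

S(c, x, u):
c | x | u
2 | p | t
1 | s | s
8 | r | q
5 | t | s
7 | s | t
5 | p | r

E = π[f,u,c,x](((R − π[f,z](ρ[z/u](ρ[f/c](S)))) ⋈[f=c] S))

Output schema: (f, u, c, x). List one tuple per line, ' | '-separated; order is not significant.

Per-node cardinality:
  R → 6
  S → 6
  ρ[f/c](S) → 6
  ρ[z/u](ρ[f/c](S)) → 6
  π[f,z](ρ[z/u](ρ[f/c](S))) → 6
  (R − π[f,z](ρ[z/u](ρ[f/c](S)))) → 6
  S → 6
  ((R − π[f,z](ρ[z/u](ρ[f/c](S)))) ⋈[f=c] S) → 5
  π[f,u,c,x](((R − π[f,z](ρ[z/u](ρ[f/c](S)))) ⋈[f=c] S)) → 5

== RESULT ==
f | u | c | x
1 | s | 1 | s
1 | s | 1 | s
2 | t | 2 | p
2 | t | 2 | p
8 | q | 8 | r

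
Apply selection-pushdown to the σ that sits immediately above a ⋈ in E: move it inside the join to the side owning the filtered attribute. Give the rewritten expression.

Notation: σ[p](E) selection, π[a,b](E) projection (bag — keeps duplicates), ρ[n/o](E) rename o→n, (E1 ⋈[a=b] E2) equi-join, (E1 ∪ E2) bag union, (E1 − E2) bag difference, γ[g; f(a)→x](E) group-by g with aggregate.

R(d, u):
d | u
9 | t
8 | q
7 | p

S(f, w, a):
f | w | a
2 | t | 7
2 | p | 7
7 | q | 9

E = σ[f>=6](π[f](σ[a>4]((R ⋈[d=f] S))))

σ filters on a, owned by the right side.
E' = σ[f>=6](π[f]((R ⋈[d=f] σ[a>4](S))))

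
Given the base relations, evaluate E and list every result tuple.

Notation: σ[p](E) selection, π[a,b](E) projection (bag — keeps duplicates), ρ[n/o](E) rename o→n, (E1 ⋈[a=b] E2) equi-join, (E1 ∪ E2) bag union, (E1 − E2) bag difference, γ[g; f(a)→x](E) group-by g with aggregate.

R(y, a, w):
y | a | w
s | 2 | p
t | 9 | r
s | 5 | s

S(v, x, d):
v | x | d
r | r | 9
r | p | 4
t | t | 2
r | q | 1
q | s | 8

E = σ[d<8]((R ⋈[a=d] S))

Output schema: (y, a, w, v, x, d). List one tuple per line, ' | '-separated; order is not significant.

Stepwise |·|:
  R → 3
  S → 5
  (R ⋈[a=d] S) → 2
  σ[d<8]((R ⋈[a=d] S)) → 1

== RESULT ==
y | a | w | v | x | d
s | 2 | p | t | t | 2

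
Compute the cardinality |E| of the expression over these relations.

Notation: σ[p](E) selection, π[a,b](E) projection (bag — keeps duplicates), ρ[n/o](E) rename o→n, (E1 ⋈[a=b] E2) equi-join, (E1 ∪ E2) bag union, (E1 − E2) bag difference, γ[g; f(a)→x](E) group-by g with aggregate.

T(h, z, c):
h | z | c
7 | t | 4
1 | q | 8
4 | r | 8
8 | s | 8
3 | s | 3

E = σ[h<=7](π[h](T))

Subexpression sizes:
  T → 5
  π[h](T) → 5
  σ[h<=7](π[h](T)) → 4

|E| = 4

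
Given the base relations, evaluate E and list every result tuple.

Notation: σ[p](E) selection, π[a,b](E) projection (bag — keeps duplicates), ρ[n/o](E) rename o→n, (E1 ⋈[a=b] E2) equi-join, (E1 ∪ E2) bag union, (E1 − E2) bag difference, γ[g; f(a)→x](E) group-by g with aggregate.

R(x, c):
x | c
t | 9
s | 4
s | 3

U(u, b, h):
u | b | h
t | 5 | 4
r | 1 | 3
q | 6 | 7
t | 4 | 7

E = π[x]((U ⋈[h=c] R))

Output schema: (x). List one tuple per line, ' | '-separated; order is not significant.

Stepwise |·|:
  U → 4
  R → 3
  (U ⋈[h=c] R) → 2
  π[x]((U ⋈[h=c] R)) → 2

== RESULT ==
x
s
s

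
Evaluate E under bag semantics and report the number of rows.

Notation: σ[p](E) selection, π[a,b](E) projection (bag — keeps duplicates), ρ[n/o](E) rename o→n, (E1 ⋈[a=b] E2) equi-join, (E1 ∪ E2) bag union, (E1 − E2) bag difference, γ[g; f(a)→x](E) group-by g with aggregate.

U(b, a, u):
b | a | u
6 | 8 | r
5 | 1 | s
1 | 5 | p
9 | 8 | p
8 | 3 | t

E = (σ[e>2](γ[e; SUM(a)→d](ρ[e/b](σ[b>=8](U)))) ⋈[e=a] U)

Per-node cardinality:
  U → 5
  σ[b>=8](U) → 2
  ρ[e/b](σ[b>=8](U)) → 2
  γ[e; SUM(a)→d](ρ[e/b](σ[b>=8](U))) → 2
  σ[e>2](γ[e; SUM(a)→d](ρ[e/b](σ[b>=8](U)))) → 2
  U → 5
  (σ[e>2](γ[e; SUM(a)→d](ρ[e/b](σ[b>=8](U)))) ⋈[e=a] U) → 2

|E| = 2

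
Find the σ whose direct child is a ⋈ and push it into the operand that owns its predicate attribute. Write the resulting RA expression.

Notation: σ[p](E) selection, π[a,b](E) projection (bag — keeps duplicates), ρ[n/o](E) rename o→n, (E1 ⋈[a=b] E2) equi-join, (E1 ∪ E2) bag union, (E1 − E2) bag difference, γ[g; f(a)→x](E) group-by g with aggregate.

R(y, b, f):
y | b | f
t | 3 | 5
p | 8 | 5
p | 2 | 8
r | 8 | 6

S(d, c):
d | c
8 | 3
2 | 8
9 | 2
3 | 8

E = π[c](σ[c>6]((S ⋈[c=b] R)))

σ filters on c, owned by the left side.
E' = π[c]((σ[c>6](S) ⋈[c=b] R))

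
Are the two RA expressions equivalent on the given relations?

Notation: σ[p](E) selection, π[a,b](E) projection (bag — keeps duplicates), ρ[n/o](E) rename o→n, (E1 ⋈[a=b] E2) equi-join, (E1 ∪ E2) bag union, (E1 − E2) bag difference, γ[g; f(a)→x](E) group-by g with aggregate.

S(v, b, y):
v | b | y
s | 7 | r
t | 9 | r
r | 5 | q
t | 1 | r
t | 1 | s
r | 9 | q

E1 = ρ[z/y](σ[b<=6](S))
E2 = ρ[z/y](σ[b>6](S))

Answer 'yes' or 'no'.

E1 stepwise |·|:
  S → 6
  σ[b<=6](S) → 3
  ρ[z/y](σ[b<=6](S)) → 3
E2 stepwise |·|:
  S → 6
  σ[b>6](S) → 3
  ρ[z/y](σ[b>6](S)) → 3

E1 result:
v | b | z
r | 5 | q
t | 1 | r
t | 1 | s
E2 result:
v | b | z
r | 9 | q
s | 7 | r
t | 9 | r
Witness: ('r', 5, 'q') appears 1× in E1 but 0× in E2.

no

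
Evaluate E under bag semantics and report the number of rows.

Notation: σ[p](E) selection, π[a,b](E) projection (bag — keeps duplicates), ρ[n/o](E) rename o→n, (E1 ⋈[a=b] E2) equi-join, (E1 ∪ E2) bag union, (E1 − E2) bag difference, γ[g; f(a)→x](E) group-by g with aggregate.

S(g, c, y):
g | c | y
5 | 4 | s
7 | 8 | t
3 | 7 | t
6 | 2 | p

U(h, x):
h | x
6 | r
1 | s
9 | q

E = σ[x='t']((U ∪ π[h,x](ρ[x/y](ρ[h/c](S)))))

Row counts bottom-up:
  U → 3
  S → 4
  ρ[h/c](S) → 4
  ρ[x/y](ρ[h/c](S)) → 4
  π[h,x](ρ[x/y](ρ[h/c](S))) → 4
  (U ∪ π[h,x](ρ[x/y](ρ[h/c](S)))) → 7
  σ[x='t']((U ∪ π[h,x](ρ[x/y](ρ[h/c](S))))) → 2

|E| = 2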